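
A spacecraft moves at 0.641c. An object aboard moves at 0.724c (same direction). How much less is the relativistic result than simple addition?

Classical: u' + v = 0.724 + 0.641 = 1.365c
Relativistic: u = (0.724 + 0.641)/(1 + 0.464084) = 1.365/1.464084 = 0.9323c
Difference: 1.365 - 0.9323 = 0.4327c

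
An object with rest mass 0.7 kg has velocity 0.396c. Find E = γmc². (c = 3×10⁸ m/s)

γ = 1/√(1 - 0.396²) = 1.089
mc² = 0.7 × (3×10⁸)² = 6.300×10¹⁶ J
E = γmc² = 1.089 × 6.300×10¹⁶ = 6.861×10¹⁶ J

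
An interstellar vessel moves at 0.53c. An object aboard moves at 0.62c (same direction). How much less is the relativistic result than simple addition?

Classical: u' + v = 0.62 + 0.53 = 1.15c
Relativistic: u = (0.62 + 0.53)/(1 + 0.3286) = 1.15/1.3286 = 0.8656c
Difference: 1.15 - 0.8656 = 0.2844c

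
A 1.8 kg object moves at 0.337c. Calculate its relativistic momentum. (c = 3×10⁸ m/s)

γ = 1/√(1 - 0.337²) = 1.062
v = 0.337 × 3×10⁸ = 1.011×10⁸ m/s
p = γmv = 1.062 × 1.8 × 1.011×10⁸ = 1.933×10⁸ kg·m/s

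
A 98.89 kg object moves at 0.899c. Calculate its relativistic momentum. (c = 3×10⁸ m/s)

γ = 1/√(1 - 0.899²) = 2.2834
v = 0.899 × 3×10⁸ = 2.697×10⁸ m/s
p = γmv = 2.2834 × 98.89 × 2.697×10⁸ = 6.090×10¹⁰ kg·m/s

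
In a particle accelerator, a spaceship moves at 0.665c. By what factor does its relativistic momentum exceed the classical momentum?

p_rel = γmv, p_class = mv
Ratio = γ = 1/√(1 - 0.665²)
= 1/√(0.557775) = 1.339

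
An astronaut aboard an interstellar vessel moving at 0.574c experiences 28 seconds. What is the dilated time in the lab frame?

Proper time Δt₀ = 28 seconds
γ = 1/√(1 - 0.574²) = 1.221
Δt = γΔt₀ = 1.221 × 28 = 34.19 seconds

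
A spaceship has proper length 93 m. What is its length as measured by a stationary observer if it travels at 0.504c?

Proper length L₀ = 93 m
γ = 1/√(1 - 0.504²) = 1.1578
L = L₀/γ = 93/1.1578 = 80.32 m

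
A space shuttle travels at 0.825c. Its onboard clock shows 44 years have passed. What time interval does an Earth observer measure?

Proper time Δt₀ = 44 years
γ = 1/√(1 - 0.825²) = 1.7695
Δt = γΔt₀ = 1.7695 × 44 = 77.86 years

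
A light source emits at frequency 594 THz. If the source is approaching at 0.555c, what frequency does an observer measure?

β = v/c = 0.555
(1+β)/(1-β) = 1.555/0.445 = 3.494
Doppler factor = √(3.494) = 1.869
f_obs = 594 × 1.869 = 1110 THz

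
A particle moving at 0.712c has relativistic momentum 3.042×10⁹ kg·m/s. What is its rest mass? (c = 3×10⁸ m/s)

γ = 1/√(1 - 0.712²) = 1.424
v = 0.712 × 3×10⁸ = 2.136×10⁸ m/s
m = p/(γv) = 3.042×10⁹/(1.424 × 2.136×10⁸) = 10.00 kg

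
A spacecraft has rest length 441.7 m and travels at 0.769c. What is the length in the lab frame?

Proper length L₀ = 441.7 m
γ = 1/√(1 - 0.769²) = 1.564
L = L₀/γ = 441.7/1.564 = 282.4 m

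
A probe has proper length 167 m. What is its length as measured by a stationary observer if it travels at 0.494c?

Proper length L₀ = 167 m
γ = 1/√(1 - 0.494²) = 1.150
L = L₀/γ = 167/1.150 = 145.2 m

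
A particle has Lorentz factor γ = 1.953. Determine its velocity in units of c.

From γ = 1/√(1 - v²/c²):
1/γ² = 1/1.953² = 0.2622
v²/c² = 1 - 0.2622 = 0.7378
v/c = √(0.7378) = 0.8590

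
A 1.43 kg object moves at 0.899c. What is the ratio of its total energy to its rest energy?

E = γmc², E₀ = mc²
E/E₀ = γ = 1/√(1 - 0.899²) = 2.283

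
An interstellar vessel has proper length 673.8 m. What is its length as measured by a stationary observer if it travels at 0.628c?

Proper length L₀ = 673.8 m
γ = 1/√(1 - 0.628²) = 1.285
L = L₀/γ = 673.8/1.285 = 524.4 m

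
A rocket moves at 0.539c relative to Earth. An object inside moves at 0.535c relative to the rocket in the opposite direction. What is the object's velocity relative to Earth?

Object's velocity in rocket frame is u' = -0.535c
u = (u' + v)/(1 + u'v/c²) = (v - 0.535)/(1 - 0.535·v/c²)
Numerator: 0.539 - 0.535 = 0.004
Denominator: 1 - 0.288365 = 0.711635
u = 0.004/0.711635 = 0.005621c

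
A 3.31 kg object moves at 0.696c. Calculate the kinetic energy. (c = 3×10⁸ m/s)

γ = 1/√(1 - 0.696²) = 1.3927
γ - 1 = 0.3927
KE = (γ-1)mc² = 0.3927 × 3.31 × (3×10⁸)² = 1.170×10¹⁷ J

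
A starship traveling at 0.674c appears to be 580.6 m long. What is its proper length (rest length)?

Contracted length L = 580.6 m
γ = 1/√(1 - 0.674²) = 1.35367
L₀ = γL = 1.35367 × 580.6 = 785.9 m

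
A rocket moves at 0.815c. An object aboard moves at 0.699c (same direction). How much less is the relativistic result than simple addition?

Classical: u' + v = 0.699 + 0.815 = 1.514c
Relativistic: u = (0.699 + 0.815)/(1 + 0.569685) = 1.514/1.569685 = 0.9645c
Difference: 1.514 - 0.9645 = 0.5495c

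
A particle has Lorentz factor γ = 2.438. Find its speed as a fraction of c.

From γ = 1/√(1 - v²/c²):
1/γ² = 1/2.438² = 0.1682
v²/c² = 1 - 0.1682 = 0.8318
v/c = √(0.8318) = 0.9120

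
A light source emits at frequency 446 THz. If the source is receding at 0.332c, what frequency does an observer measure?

β = v/c = 0.332
(1-β)/(1+β) = 0.668/1.332 = 0.5015
Doppler factor = √(0.5015) = 0.70817
f_obs = 446 × 0.70817 = 315.8 THz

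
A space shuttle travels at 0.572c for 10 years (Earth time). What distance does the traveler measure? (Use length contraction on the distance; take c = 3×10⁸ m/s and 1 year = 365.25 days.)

Earth distance: d = v × t = 0.572c × 10 yr = 5.415×10¹⁶ m
γ = 1.219
d' = d/γ = 5.415×10¹⁶/1.219 = 4.442×10¹⁶ m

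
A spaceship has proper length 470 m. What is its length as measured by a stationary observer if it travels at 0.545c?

Proper length L₀ = 470 m
γ = 1/√(1 - 0.545²) = 1.1927
L = L₀/γ = 470/1.1927 = 394.1 m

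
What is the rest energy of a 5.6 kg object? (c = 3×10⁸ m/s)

c² = (3×10⁸)² = 9.000×10¹⁶ m²/s²
E₀ = mc² = 5.6 × 9.000×10¹⁶ = 5.040×10¹⁷ J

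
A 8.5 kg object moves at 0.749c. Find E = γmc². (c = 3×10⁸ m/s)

γ = 1/√(1 - 0.749²) = 1.5093
mc² = 8.5 × (3×10⁸)² = 7.650×10¹⁷ J
E = γmc² = 1.5093 × 7.650×10¹⁷ = 1.155×10¹⁸ J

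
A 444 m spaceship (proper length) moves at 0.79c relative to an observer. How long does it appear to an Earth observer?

Proper length L₀ = 444 m
γ = 1/√(1 - 0.79²) = 1.631
L = L₀/γ = 444/1.631 = 272.2 m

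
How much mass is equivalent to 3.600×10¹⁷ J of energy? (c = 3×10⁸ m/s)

From E = mc², we get m = E/c²
c² = (3×10⁸)² = 9×10¹⁶ m²/s²
m = 3.600×10¹⁷ / 9×10¹⁶ = 4.000 kg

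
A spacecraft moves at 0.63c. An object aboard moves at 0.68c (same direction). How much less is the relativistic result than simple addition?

Classical: u' + v = 0.68 + 0.63 = 1.31c
Relativistic: u = (0.68 + 0.63)/(1 + 0.4284) = 1.31/1.4284 = 0.9171c
Difference: 1.31 - 0.9171 = 0.3929c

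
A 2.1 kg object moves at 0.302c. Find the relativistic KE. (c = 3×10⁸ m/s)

γ = 1/√(1 - 0.302²) = 1.04898
γ - 1 = 0.04898
KE = (γ-1)mc² = 0.04898 × 2.1 × (3×10⁸)² = 9.257×10¹⁵ J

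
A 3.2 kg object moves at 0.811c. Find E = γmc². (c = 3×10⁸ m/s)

γ = 1/√(1 - 0.811²) = 1.7093
mc² = 3.2 × (3×10⁸)² = 2.880×10¹⁷ J
E = γmc² = 1.7093 × 2.880×10¹⁷ = 4.923×10¹⁷ J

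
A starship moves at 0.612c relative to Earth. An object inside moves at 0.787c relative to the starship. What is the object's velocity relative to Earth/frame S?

u = (u' + v)/(1 + u'v/c²)
Numerator: 0.787 + 0.612 = 1.399
Denominator: 1 + 0.481644 = 1.481644
u = 1.399/1.481644 = 0.9442c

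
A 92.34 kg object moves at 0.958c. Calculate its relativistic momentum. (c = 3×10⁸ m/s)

γ = 1/√(1 - 0.958²) = 3.487
v = 0.958 × 3×10⁸ = 2.874×10⁸ m/s
p = γmv = 3.487 × 92.34 × 2.874×10⁸ = 9.254×10¹⁰ kg·m/s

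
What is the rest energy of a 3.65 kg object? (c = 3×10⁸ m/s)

c² = (3×10⁸)² = 9.000×10¹⁶ m²/s²
E₀ = mc² = 3.65 × 9.000×10¹⁶ = 3.285×10¹⁷ J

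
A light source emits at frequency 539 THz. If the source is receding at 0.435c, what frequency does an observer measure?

β = v/c = 0.435
(1-β)/(1+β) = 0.565/1.435 = 0.3937
Doppler factor = √(0.3937) = 0.6275
f_obs = 539 × 0.6275 = 338.2 THz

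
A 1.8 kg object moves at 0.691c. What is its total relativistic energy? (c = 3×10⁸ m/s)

γ = 1/√(1 - 0.691²) = 1.3834
mc² = 1.8 × (3×10⁸)² = 1.620×10¹⁷ J
E = γmc² = 1.3834 × 1.620×10¹⁷ = 2.241×10¹⁷ J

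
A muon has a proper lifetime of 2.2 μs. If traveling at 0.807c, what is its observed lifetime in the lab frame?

Proper lifetime τ₀ = 2.2 μs
γ = 1/√(1 - 0.807²) = 1.693
τ = γτ₀ = 1.693 × 2.2 μs = 3.725 μs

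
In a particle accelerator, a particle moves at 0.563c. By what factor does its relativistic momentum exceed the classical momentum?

p_rel = γmv, p_class = mv
Ratio = γ = 1/√(1 - 0.563²)
= 1/√(0.683031) = 1.210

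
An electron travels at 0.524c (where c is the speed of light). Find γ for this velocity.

v/c = 0.524, so (v/c)² = 0.274576
1 - (v/c)² = 0.725424
γ = 1/√(0.725424) = 1.174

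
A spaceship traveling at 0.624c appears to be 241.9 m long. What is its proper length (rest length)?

Contracted length L = 241.9 m
γ = 1/√(1 - 0.624²) = 1.280
L₀ = γL = 1.280 × 241.9 = 309.6 m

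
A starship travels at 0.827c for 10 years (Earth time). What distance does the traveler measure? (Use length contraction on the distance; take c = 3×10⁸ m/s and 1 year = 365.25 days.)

Earth distance: d = v × t = 0.827c × 10 yr = 7.8294×10¹⁶ m
γ = 1.7787
d' = d/γ = 7.8294×10¹⁶/1.7787 = 4.402×10¹⁶ m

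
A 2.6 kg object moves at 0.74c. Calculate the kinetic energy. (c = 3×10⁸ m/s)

γ = 1/√(1 - 0.74²) = 1.4868
γ - 1 = 0.4868
KE = (γ-1)mc² = 0.4868 × 2.6 × (3×10⁸)² = 1.139×10¹⁷ J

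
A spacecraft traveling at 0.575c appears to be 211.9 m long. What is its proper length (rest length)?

Contracted length L = 211.9 m
γ = 1/√(1 - 0.575²) = 1.2223
L₀ = γL = 1.2223 × 211.9 = 259.0 m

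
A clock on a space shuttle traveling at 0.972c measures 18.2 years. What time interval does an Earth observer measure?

Proper time Δt₀ = 18.2 years
γ = 1/√(1 - 0.972²) = 4.2557
Δt = γΔt₀ = 4.2557 × 18.2 = 77.45 years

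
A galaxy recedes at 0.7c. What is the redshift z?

β = 0.7
(1+β)/(1-β) = 1.7/0.3 = 5.6667
√(5.6667) = 2.380
z = 2.380 - 1 = 1.380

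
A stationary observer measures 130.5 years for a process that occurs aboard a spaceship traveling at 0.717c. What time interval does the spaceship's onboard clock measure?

Dilated time Δt = 130.5 years
γ = 1/√(1 - 0.717²) = 1.4346
Δt₀ = Δt/γ = 130.5/1.4346 = 90.97 years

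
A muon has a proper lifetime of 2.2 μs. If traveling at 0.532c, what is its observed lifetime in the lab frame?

Proper lifetime τ₀ = 2.2 μs
γ = 1/√(1 - 0.532²) = 1.181
τ = γτ₀ = 1.181 × 2.2 μs = 2.598 μs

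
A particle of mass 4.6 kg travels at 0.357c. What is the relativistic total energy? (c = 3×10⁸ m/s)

γ = 1/√(1 - 0.357²) = 1.0705
mc² = 4.6 × (3×10⁸)² = 4.140×10¹⁷ J
E = γmc² = 1.0705 × 4.140×10¹⁷ = 4.432×10¹⁷ J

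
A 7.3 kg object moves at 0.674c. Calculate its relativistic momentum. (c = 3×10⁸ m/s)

γ = 1/√(1 - 0.674²) = 1.3537
v = 0.674 × 3×10⁸ = 2.022×10⁸ m/s
p = γmv = 1.3537 × 7.3 × 2.022×10⁸ = 1.998×10⁹ kg·m/s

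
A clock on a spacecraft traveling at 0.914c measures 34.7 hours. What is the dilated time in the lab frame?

Proper time Δt₀ = 34.7 hours
γ = 1/√(1 - 0.914²) = 2.4648
Δt = γΔt₀ = 2.4648 × 34.7 = 85.53 hours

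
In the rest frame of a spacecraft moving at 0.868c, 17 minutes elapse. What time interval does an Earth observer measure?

Proper time Δt₀ = 17 minutes
γ = 1/√(1 - 0.868²) = 2.014
Δt = γΔt₀ = 2.014 × 17 = 34.24 minutes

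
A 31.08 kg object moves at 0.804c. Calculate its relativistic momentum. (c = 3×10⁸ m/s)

γ = 1/√(1 - 0.804²) = 1.682
v = 0.804 × 3×10⁸ = 2.412×10⁸ m/s
p = γmv = 1.682 × 31.08 × 2.412×10⁸ = 1.261×10¹⁰ kg·m/s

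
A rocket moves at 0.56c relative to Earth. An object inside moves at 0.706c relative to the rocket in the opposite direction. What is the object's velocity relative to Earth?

Object's velocity in rocket frame is u' = -0.706c
u = (u' + v)/(1 + u'v/c²) = (v - 0.706)/(1 - 0.706·v/c²)
Numerator: 0.56 - 0.706 = -0.146
Denominator: 1 - 0.39536 = 0.60464
u = -0.146/0.60464 = -0.2415c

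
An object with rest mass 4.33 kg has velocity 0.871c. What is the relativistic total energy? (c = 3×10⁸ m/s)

γ = 1/√(1 - 0.871²) = 2.0355
mc² = 4.33 × (3×10⁸)² = 3.897×10¹⁷ J
E = γmc² = 2.0355 × 3.897×10¹⁷ = 7.932×10¹⁷ J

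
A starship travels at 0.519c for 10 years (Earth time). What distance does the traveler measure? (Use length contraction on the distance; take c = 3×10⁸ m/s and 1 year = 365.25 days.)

Earth distance: d = v × t = 0.519c × 10 yr = 4.914×10¹⁶ m
γ = 1.170
d' = d/γ = 4.914×10¹⁶/1.170 = 4.200×10¹⁶ m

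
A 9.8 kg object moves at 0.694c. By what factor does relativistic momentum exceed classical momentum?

p_rel = γmv, p_class = mv
Ratio = γ = 1/√(1 - 0.694²) = 1.389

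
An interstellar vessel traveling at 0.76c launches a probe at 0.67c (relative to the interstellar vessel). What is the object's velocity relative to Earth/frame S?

u = (u' + v)/(1 + u'v/c²)
Numerator: 0.67 + 0.76 = 1.43
Denominator: 1 + 0.5092 = 1.5092
u = 1.43/1.5092 = 0.9475c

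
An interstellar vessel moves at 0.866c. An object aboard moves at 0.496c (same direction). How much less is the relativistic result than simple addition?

Classical: u' + v = 0.496 + 0.866 = 1.362c
Relativistic: u = (0.496 + 0.866)/(1 + 0.429536) = 1.362/1.429536 = 0.9528c
Difference: 1.362 - 0.9528 = 0.4092c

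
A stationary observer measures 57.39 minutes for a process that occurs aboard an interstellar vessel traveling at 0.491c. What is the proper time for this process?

Dilated time Δt = 57.39 minutes
γ = 1/√(1 - 0.491²) = 1.1479
Δt₀ = Δt/γ = 57.39/1.1479 = 50.00 minutes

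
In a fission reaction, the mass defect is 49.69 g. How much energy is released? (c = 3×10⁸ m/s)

Convert mass defect: Δm = 49.69 g = 0.04969 kg
E = Δm·c² = 0.04969 × (3×10⁸)²
= 0.04969 × 9×10¹⁶ = 4.472×10¹⁵ J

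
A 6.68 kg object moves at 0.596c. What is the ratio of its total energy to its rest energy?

E = γmc², E₀ = mc²
E/E₀ = γ = 1/√(1 - 0.596²) = 1.245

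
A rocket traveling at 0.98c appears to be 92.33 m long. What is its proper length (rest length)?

Contracted length L = 92.33 m
γ = 1/√(1 - 0.98²) = 5.025
L₀ = γL = 5.025 × 92.33 = 464.0 m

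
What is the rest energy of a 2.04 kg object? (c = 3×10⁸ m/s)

c² = (3×10⁸)² = 9.000×10¹⁶ m²/s²
E₀ = mc² = 2.04 × 9.000×10¹⁶ = 1.836×10¹⁷ J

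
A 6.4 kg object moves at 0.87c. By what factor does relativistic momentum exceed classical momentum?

p_rel = γmv, p_class = mv
Ratio = γ = 1/√(1 - 0.87²) = 2.028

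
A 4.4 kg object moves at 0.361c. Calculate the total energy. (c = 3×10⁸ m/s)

γ = 1/√(1 - 0.361²) = 1.0723
mc² = 4.4 × (3×10⁸)² = 3.960×10¹⁷ J
E = γmc² = 1.0723 × 3.960×10¹⁷ = 4.246×10¹⁷ J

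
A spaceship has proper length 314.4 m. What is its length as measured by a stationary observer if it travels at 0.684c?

Proper length L₀ = 314.4 m
γ = 1/√(1 - 0.684²) = 1.371
L = L₀/γ = 314.4/1.371 = 229.3 m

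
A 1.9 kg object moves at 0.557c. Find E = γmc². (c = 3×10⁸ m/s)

γ = 1/√(1 - 0.557²) = 1.204
mc² = 1.9 × (3×10⁸)² = 1.710×10¹⁷ J
E = γmc² = 1.204 × 1.710×10¹⁷ = 2.059×10¹⁷ J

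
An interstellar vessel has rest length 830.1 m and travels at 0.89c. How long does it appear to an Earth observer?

Proper length L₀ = 830.1 m
γ = 1/√(1 - 0.89²) = 2.193
L = L₀/γ = 830.1/2.193 = 378.5 m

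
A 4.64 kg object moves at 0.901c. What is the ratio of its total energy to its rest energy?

E = γmc², E₀ = mc²
E/E₀ = γ = 1/√(1 - 0.901²) = 2.305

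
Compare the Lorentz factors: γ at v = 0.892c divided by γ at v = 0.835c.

γ₁ = 1/√(1 - 0.892²) = 2.212
γ₂ = 1/√(1 - 0.835²) = 1.817
γ₁/γ₂ = 2.212/1.817 = 1.217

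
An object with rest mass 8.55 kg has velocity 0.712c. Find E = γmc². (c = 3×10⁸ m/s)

γ = 1/√(1 - 0.712²) = 1.424
mc² = 8.55 × (3×10⁸)² = 7.695×10¹⁷ J
E = γmc² = 1.424 × 7.695×10¹⁷ = 1.096×10¹⁸ J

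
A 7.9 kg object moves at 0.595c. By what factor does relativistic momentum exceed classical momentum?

p_rel = γmv, p_class = mv
Ratio = γ = 1/√(1 - 0.595²) = 1.244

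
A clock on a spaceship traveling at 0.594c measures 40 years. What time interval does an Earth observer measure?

Proper time Δt₀ = 40 years
γ = 1/√(1 - 0.594²) = 1.243
Δt = γΔt₀ = 1.243 × 40 = 49.72 years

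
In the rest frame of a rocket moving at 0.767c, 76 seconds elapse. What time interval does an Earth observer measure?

Proper time Δt₀ = 76 seconds
γ = 1/√(1 - 0.767²) = 1.558
Δt = γΔt₀ = 1.558 × 76 = 118.4 seconds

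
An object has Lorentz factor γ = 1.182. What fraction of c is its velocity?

From γ = 1/√(1 - v²/c²):
1/γ² = 1/1.182² = 0.7158
v²/c² = 1 - 0.7158 = 0.2842
v/c = √(0.2842) = 0.5331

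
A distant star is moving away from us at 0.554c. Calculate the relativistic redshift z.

β = 0.554
(1+β)/(1-β) = 1.554/0.446 = 3.4843
√(3.4843) = 1.8666
z = 1.8666 - 1 = 0.8666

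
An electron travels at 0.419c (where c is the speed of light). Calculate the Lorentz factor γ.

v/c = 0.419, so (v/c)² = 0.175561
1 - (v/c)² = 0.824439
γ = 1/√(0.824439) = 1.101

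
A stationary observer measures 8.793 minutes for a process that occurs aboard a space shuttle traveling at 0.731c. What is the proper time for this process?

Dilated time Δt = 8.793 minutes
γ = 1/√(1 - 0.731²) = 1.4655
Δt₀ = Δt/γ = 8.793/1.4655 = 6.000 minutes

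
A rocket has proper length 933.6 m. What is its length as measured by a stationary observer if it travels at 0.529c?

Proper length L₀ = 933.6 m
γ = 1/√(1 - 0.529²) = 1.1784
L = L₀/γ = 933.6/1.1784 = 792.3 m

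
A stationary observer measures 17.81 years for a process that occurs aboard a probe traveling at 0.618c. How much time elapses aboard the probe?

Dilated time Δt = 17.81 years
γ = 1/√(1 - 0.618²) = 1.272
Δt₀ = Δt/γ = 17.81/1.272 = 14.00 years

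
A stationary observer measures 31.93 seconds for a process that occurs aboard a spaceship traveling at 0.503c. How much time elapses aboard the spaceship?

Dilated time Δt = 31.93 seconds
γ = 1/√(1 - 0.503²) = 1.157
Δt₀ = Δt/γ = 31.93/1.157 = 27.60 seconds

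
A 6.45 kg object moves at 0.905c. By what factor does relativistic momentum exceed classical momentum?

p_rel = γmv, p_class = mv
Ratio = γ = 1/√(1 - 0.905²) = 2.351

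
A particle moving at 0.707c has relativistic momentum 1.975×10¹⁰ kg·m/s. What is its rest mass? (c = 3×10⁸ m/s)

γ = 1/√(1 - 0.707²) = 1.414
v = 0.707 × 3×10⁸ = 2.121×10⁸ m/s
m = p/(γv) = 1.975×10¹⁰/(1.414 × 2.121×10⁸) = 65.85 kg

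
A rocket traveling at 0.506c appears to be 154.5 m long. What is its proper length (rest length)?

Contracted length L = 154.5 m
γ = 1/√(1 - 0.506²) = 1.159
L₀ = γL = 1.159 × 154.5 = 179.1 m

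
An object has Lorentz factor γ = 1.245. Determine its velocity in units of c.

From γ = 1/√(1 - v²/c²):
1/γ² = 1/1.245² = 0.6452
v²/c² = 1 - 0.6452 = 0.3548
v/c = √(0.3548) = 0.5957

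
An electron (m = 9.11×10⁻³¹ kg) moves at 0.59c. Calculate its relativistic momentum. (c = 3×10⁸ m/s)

γ = 1/√(1 - 0.59²) = 1.2385
v = 0.59 × 3×10⁸ = 1.770×10⁸ m/s
p = γmv = 1.2385 × 9.11×10⁻³¹ × 1.770×10⁸ = 1.997×10⁻²² kg·m/s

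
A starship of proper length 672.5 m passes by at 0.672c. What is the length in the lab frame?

Proper length L₀ = 672.5 m
γ = 1/√(1 - 0.672²) = 1.3503
L = L₀/γ = 672.5/1.3503 = 498.0 m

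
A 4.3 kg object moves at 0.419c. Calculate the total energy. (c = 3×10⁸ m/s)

γ = 1/√(1 - 0.419²) = 1.1013
mc² = 4.3 × (3×10⁸)² = 3.870×10¹⁷ J
E = γmc² = 1.1013 × 3.870×10¹⁷ = 4.262×10¹⁷ J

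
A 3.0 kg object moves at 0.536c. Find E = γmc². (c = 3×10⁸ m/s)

γ = 1/√(1 - 0.536²) = 1.1845
mc² = 3.0 × (3×10⁸)² = 2.700×10¹⁷ J
E = γmc² = 1.1845 × 2.700×10¹⁷ = 3.198×10¹⁷ J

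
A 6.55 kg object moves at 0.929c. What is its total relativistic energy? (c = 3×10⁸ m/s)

γ = 1/√(1 - 0.929²) = 2.702
mc² = 6.55 × (3×10⁸)² = 5.895×10¹⁷ J
E = γmc² = 2.702 × 5.895×10¹⁷ = 1.593×10¹⁸ J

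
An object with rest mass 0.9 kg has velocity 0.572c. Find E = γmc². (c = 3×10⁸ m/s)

γ = 1/√(1 - 0.572²) = 1.2191
mc² = 0.9 × (3×10⁸)² = 8.100×10¹⁶ J
E = γmc² = 1.2191 × 8.100×10¹⁶ = 9.875×10¹⁶ J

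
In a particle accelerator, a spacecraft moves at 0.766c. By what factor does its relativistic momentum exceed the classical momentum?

p_rel = γmv, p_class = mv
Ratio = γ = 1/√(1 - 0.766²)
= 1/√(0.413244) = 1.556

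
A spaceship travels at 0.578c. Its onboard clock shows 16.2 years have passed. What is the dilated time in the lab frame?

Proper time Δt₀ = 16.2 years
γ = 1/√(1 - 0.578²) = 1.225
Δt = γΔt₀ = 1.225 × 16.2 = 19.85 years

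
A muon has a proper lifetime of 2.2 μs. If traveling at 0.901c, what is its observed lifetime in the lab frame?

Proper lifetime τ₀ = 2.2 μs
γ = 1/√(1 - 0.901²) = 2.305
τ = γτ₀ = 2.305 × 2.2 μs = 5.071 μs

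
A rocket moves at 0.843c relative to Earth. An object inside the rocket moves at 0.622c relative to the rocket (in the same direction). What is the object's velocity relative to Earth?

u = (u' + v)/(1 + u'v/c²)
Numerator: 0.622 + 0.843 = 1.465
Denominator: 1 + 0.524346 = 1.524346
u = 1.465/1.524346 = 0.9611c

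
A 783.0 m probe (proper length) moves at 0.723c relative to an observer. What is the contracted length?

Proper length L₀ = 783.0 m
γ = 1/√(1 - 0.723²) = 1.4475
L = L₀/γ = 783.0/1.4475 = 540.9 m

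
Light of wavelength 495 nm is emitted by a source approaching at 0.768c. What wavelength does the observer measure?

β = 0.768
Wavelength Doppler factor = √(0.232/1.768) = √(0.1312) = 0.3622
λ_obs = 495 × 0.3622 = 179.3 nm (blueshift)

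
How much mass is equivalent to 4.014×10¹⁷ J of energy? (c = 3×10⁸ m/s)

From E = mc², we get m = E/c²
c² = (3×10⁸)² = 9×10¹⁶ m²/s²
m = 4.014×10¹⁷ / 9×10¹⁶ = 4.460 kg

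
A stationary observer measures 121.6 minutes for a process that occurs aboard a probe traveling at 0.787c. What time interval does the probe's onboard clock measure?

Dilated time Δt = 121.6 minutes
γ = 1/√(1 - 0.787²) = 1.621
Δt₀ = Δt/γ = 121.6/1.621 = 75.02 minutes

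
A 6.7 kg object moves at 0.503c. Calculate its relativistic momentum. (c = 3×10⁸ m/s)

γ = 1/√(1 - 0.503²) = 1.157
v = 0.503 × 3×10⁸ = 1.509×10⁸ m/s
p = γmv = 1.157 × 6.7 × 1.509×10⁸ = 1.170×10⁹ kg·m/s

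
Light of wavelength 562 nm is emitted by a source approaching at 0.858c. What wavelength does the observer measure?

β = 0.858
Wavelength Doppler factor = √(0.142/1.858) = √(0.07643) = 0.2765
λ_obs = 562 × 0.2765 = 155.4 nm (blueshift)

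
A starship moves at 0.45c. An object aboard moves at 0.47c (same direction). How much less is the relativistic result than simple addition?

Classical: u' + v = 0.47 + 0.45 = 0.92c
Relativistic: u = (0.47 + 0.45)/(1 + 0.2115) = 0.92/1.2115 = 0.7594c
Difference: 0.92 - 0.7594 = 0.1606c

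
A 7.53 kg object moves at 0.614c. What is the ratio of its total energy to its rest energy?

E = γmc², E₀ = mc²
E/E₀ = γ = 1/√(1 - 0.614²) = 1.267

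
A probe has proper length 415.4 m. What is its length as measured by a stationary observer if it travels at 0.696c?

Proper length L₀ = 415.4 m
γ = 1/√(1 - 0.696²) = 1.3927
L = L₀/γ = 415.4/1.3927 = 298.3 m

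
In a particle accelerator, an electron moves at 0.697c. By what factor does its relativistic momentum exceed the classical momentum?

p_rel = γmv, p_class = mv
Ratio = γ = 1/√(1 - 0.697²)
= 1/√(0.514191) = 1.395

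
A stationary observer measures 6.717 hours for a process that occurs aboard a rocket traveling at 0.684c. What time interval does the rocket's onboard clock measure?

Dilated time Δt = 6.717 hours
γ = 1/√(1 - 0.684²) = 1.3708
Δt₀ = Δt/γ = 6.717/1.3708 = 4.900 hours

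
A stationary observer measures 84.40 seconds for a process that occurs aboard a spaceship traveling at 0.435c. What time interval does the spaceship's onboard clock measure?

Dilated time Δt = 84.40 seconds
γ = 1/√(1 - 0.435²) = 1.11058
Δt₀ = Δt/γ = 84.40/1.11058 = 76.00 seconds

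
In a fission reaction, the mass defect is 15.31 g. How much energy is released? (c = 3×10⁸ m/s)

Convert mass defect: Δm = 15.31 g = 0.01531 kg
E = Δm·c² = 0.01531 × (3×10⁸)²
= 0.01531 × 9×10¹⁶ = 1.378×10¹⁵ J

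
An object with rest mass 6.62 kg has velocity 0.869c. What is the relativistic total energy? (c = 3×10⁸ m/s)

γ = 1/√(1 - 0.869²) = 2.021
mc² = 6.62 × (3×10⁸)² = 5.958×10¹⁷ J
E = γmc² = 2.021 × 5.958×10¹⁷ = 1.204×10¹⁸ J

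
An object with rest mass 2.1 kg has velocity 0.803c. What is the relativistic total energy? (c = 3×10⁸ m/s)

γ = 1/√(1 - 0.803²) = 1.678
mc² = 2.1 × (3×10⁸)² = 1.890×10¹⁷ J
E = γmc² = 1.678 × 1.890×10¹⁷ = 3.171×10¹⁷ J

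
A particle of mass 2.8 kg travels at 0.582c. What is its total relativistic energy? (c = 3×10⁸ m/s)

γ = 1/√(1 - 0.582²) = 1.2297
mc² = 2.8 × (3×10⁸)² = 2.520×10¹⁷ J
E = γmc² = 1.2297 × 2.520×10¹⁷ = 3.099×10¹⁷ J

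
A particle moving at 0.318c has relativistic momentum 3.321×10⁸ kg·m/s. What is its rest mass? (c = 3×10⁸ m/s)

γ = 1/√(1 - 0.318²) = 1.055
v = 0.318 × 3×10⁸ = 9.540×10⁷ m/s
m = p/(γv) = 3.321×10⁸/(1.055 × 9.540×10⁷) = 3.300 kg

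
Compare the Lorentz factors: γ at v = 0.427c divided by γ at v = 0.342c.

γ₁ = 1/√(1 - 0.427²) = 1.106
γ₂ = 1/√(1 - 0.342²) = 1.064
γ₁/γ₂ = 1.106/1.064 = 1.039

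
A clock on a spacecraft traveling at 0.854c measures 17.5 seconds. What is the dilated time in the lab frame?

Proper time Δt₀ = 17.5 seconds
γ = 1/√(1 - 0.854²) = 1.922
Δt = γΔt₀ = 1.922 × 17.5 = 33.64 seconds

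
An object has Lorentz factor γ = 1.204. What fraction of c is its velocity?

From γ = 1/√(1 - v²/c²):
1/γ² = 1/1.204² = 0.68984
v²/c² = 1 - 0.68984 = 0.31016
v/c = √(0.31016) = 0.5569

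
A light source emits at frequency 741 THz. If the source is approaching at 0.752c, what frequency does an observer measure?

β = v/c = 0.752
(1+β)/(1-β) = 1.752/0.248 = 7.065
Doppler factor = √(7.065) = 2.658
f_obs = 741 × 2.658 = 1970 THz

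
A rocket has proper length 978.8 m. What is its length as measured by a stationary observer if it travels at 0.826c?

Proper length L₀ = 978.8 m
γ = 1/√(1 - 0.826²) = 1.774
L = L₀/γ = 978.8/1.774 = 551.7 m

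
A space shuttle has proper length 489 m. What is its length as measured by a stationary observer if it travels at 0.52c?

Proper length L₀ = 489 m
γ = 1/√(1 - 0.52²) = 1.1707
L = L₀/γ = 489/1.1707 = 417.7 m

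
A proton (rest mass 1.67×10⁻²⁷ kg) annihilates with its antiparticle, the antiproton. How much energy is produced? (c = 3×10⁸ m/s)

Both particles have the same rest mass, so total mass = 2m
E = 2m·c² = 2 × 1.67×10⁻²⁷ × (3×10⁸)²
= 2 × 1.67×10⁻²⁷ × 9×10¹⁶
= 3.006×10⁻¹⁰ J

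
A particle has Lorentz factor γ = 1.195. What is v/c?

From γ = 1/√(1 - v²/c²):
1/γ² = 1/1.195² = 0.70027
v²/c² = 1 - 0.70027 = 0.29973
v/c = √(0.29973) = 0.5475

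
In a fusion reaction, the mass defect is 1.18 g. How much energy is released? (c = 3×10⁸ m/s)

Convert mass defect: Δm = 1.18 g = 0.00118 kg
E = Δm·c² = 0.00118 × (3×10⁸)²
= 0.00118 × 9×10¹⁶ = 1.062×10¹⁴ J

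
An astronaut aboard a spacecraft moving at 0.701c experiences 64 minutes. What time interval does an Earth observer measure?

Proper time Δt₀ = 64 minutes
γ = 1/√(1 - 0.701²) = 1.4022
Δt = γΔt₀ = 1.4022 × 64 = 89.74 minutes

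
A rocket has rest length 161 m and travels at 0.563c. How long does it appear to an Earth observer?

Proper length L₀ = 161 m
γ = 1/√(1 - 0.563²) = 1.210
L = L₀/γ = 161/1.210 = 133.1 m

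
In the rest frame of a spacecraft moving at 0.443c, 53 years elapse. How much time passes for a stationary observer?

Proper time Δt₀ = 53 years
γ = 1/√(1 - 0.443²) = 1.1154
Δt = γΔt₀ = 1.1154 × 53 = 59.12 years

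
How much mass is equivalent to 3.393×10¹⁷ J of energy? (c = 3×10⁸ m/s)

From E = mc², we get m = E/c²
c² = (3×10⁸)² = 9×10¹⁶ m²/s²
m = 3.393×10¹⁷ / 9×10¹⁶ = 3.770 kg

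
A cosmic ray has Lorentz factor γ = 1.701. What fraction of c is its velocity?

From γ = 1/√(1 - v²/c²):
1/γ² = 1/1.701² = 0.3456
v²/c² = 1 - 0.3456 = 0.6544
v/c = √(0.6544) = 0.8089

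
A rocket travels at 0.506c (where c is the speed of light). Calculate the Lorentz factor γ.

v/c = 0.506, so (v/c)² = 0.256036
1 - (v/c)² = 0.743964
γ = 1/√(0.743964) = 1.159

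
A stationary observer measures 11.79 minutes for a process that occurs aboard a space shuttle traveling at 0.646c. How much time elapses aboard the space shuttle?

Dilated time Δt = 11.79 minutes
γ = 1/√(1 - 0.646²) = 1.310
Δt₀ = Δt/γ = 11.79/1.310 = 9.000 minutes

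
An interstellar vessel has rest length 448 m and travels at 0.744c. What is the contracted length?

Proper length L₀ = 448 m
γ = 1/√(1 - 0.744²) = 1.497
L = L₀/γ = 448/1.497 = 299.3 m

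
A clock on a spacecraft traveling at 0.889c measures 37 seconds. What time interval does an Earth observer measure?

Proper time Δt₀ = 37 seconds
γ = 1/√(1 - 0.889²) = 2.1838
Δt = γΔt₀ = 2.1838 × 37 = 80.80 seconds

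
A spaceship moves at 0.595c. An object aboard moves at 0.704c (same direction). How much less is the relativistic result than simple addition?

Classical: u' + v = 0.704 + 0.595 = 1.299c
Relativistic: u = (0.704 + 0.595)/(1 + 0.41888) = 1.299/1.41888 = 0.9155c
Difference: 1.299 - 0.9155 = 0.3835c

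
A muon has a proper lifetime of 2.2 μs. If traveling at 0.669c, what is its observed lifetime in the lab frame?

Proper lifetime τ₀ = 2.2 μs
γ = 1/√(1 - 0.669²) = 1.3454
τ = γτ₀ = 1.3454 × 2.2 μs = 2.960 μs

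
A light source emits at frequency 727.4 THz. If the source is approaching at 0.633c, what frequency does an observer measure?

β = v/c = 0.633
(1+β)/(1-β) = 1.633/0.367 = 4.4496
Doppler factor = √(4.4496) = 2.109
f_obs = 727.4 × 2.109 = 1534 THz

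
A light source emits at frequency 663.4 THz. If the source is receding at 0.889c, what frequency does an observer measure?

β = v/c = 0.889
(1-β)/(1+β) = 0.111/1.889 = 0.05876
Doppler factor = √(0.05876) = 0.2424
f_obs = 663.4 × 0.2424 = 160.8 THz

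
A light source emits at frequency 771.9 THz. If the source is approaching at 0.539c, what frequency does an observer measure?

β = v/c = 0.539
(1+β)/(1-β) = 1.539/0.461 = 3.338
Doppler factor = √(3.338) = 1.827
f_obs = 771.9 × 1.827 = 1410 THz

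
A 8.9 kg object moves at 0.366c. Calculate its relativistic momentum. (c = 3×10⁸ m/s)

γ = 1/√(1 - 0.366²) = 1.0746
v = 0.366 × 3×10⁸ = 1.098×10⁸ m/s
p = γmv = 1.0746 × 8.9 × 1.098×10⁸ = 1.050×10⁹ kg·m/s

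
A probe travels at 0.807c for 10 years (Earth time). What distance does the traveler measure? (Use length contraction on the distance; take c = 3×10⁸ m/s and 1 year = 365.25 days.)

Earth distance: d = v × t = 0.807c × 10 yr = 7.6401×10¹⁶ m
γ = 1.6933
d' = d/γ = 7.6401×10¹⁶/1.6933 = 4.512×10¹⁶ m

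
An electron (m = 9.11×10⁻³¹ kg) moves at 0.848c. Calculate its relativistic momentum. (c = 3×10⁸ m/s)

γ = 1/√(1 - 0.848²) = 1.887
v = 0.848 × 3×10⁸ = 2.544×10⁸ m/s
p = γmv = 1.887 × 9.11×10⁻³¹ × 2.544×10⁸ = 4.373×10⁻²² kg·m/s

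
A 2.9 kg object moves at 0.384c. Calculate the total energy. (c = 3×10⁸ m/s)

γ = 1/√(1 - 0.384²) = 1.083
mc² = 2.9 × (3×10⁸)² = 2.610×10¹⁷ J
E = γmc² = 1.083 × 2.610×10¹⁷ = 2.827×10¹⁷ J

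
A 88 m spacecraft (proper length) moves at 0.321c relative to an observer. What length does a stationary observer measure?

Proper length L₀ = 88 m
γ = 1/√(1 - 0.321²) = 1.0559
L = L₀/γ = 88/1.0559 = 83.34 m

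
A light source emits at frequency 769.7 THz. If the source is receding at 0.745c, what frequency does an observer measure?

β = v/c = 0.745
(1-β)/(1+β) = 0.255/1.745 = 0.14613
Doppler factor = √(0.14613) = 0.38227
f_obs = 769.7 × 0.38227 = 294.2 THz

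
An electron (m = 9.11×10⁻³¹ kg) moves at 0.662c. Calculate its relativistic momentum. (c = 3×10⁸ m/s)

γ = 1/√(1 - 0.662²) = 1.334
v = 0.662 × 3×10⁸ = 1.986×10⁸ m/s
p = γmv = 1.334 × 9.11×10⁻³¹ × 1.986×10⁸ = 2.414×10⁻²² kg·m/s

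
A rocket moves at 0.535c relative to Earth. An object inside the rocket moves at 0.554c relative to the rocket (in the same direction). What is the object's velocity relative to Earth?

u = (u' + v)/(1 + u'v/c²)
Numerator: 0.554 + 0.535 = 1.089
Denominator: 1 + 0.29639 = 1.29639
u = 1.089/1.29639 = 0.8400c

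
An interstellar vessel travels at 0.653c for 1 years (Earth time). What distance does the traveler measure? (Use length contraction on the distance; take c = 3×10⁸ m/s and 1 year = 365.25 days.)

Earth distance: d = v × t = 0.653c × 1 yr = 6.1821×10¹⁵ m
γ = 1.3204
d' = d/γ = 6.1821×10¹⁵/1.3204 = 4.682×10¹⁵ m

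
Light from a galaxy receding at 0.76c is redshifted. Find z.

β = 0.76
(1+β)/(1-β) = 1.76/0.24 = 7.333
√(7.333) = 2.708
z = 2.708 - 1 = 1.708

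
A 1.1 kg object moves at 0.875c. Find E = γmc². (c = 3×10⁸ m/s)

γ = 1/√(1 - 0.875²) = 2.066
mc² = 1.1 × (3×10⁸)² = 9.900×10¹⁶ J
E = γmc² = 2.066 × 9.900×10¹⁶ = 2.045×10¹⁷ J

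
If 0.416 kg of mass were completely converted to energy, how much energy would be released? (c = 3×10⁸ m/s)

Using E = mc²:
c² = (3×10⁸)² = 9×10¹⁶ m²/s²
E = 0.416 × 9×10¹⁶ = 3.744×10¹⁶ J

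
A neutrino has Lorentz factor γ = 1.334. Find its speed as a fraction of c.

From γ = 1/√(1 - v²/c²):
1/γ² = 1/1.334² = 0.5619
v²/c² = 1 - 0.5619 = 0.4381
v/c = √(0.4381) = 0.6619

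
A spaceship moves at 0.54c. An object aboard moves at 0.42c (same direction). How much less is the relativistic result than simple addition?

Classical: u' + v = 0.42 + 0.54 = 0.96c
Relativistic: u = (0.42 + 0.54)/(1 + 0.2268) = 0.96/1.2268 = 0.7825c
Difference: 0.96 - 0.7825 = 0.1775c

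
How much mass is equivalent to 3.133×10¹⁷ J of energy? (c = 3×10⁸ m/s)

From E = mc², we get m = E/c²
c² = (3×10⁸)² = 9×10¹⁶ m²/s²
m = 3.133×10¹⁷ / 9×10¹⁶ = 3.481 kg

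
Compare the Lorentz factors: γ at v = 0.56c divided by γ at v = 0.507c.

γ₁ = 1/√(1 - 0.56²) = 1.2070
γ₂ = 1/√(1 - 0.507²) = 1.1602
γ₁/γ₂ = 1.2070/1.1602 = 1.040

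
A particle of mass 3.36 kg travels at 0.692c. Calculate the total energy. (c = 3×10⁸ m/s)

γ = 1/√(1 - 0.692²) = 1.3852
mc² = 3.36 × (3×10⁸)² = 3.024×10¹⁷ J
E = γmc² = 1.3852 × 3.024×10¹⁷ = 4.189×10¹⁷ J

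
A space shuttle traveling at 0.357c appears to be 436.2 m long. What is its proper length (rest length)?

Contracted length L = 436.2 m
γ = 1/√(1 - 0.357²) = 1.0705
L₀ = γL = 1.0705 × 436.2 = 467.0 m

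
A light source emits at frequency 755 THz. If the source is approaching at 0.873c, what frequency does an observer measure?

β = v/c = 0.873
(1+β)/(1-β) = 1.873/0.127 = 14.748
Doppler factor = √(14.748) = 3.840
f_obs = 755 × 3.840 = 2899 THz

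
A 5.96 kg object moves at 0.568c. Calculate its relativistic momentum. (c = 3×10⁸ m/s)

γ = 1/√(1 - 0.568²) = 1.215
v = 0.568 × 3×10⁸ = 1.704×10⁸ m/s
p = γmv = 1.215 × 5.96 × 1.704×10⁸ = 1.234×10⁹ kg·m/s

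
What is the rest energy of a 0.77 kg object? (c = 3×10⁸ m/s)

c² = (3×10⁸)² = 9.000×10¹⁶ m²/s²
E₀ = mc² = 0.77 × 9.000×10¹⁶ = 6.930×10¹⁶ J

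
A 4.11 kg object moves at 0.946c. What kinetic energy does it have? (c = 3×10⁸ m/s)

γ = 1/√(1 - 0.946²) = 3.085
γ - 1 = 2.085
KE = (γ-1)mc² = 2.085 × 4.11 × (3×10⁸)² = 7.712×10¹⁷ J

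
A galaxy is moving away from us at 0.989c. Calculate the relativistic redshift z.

β = 0.989
(1+β)/(1-β) = 1.989/0.011 = 180.8
√(180.8) = 13.45
z = 13.45 - 1 = 12.45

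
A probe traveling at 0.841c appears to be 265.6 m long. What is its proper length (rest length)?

Contracted length L = 265.6 m
γ = 1/√(1 - 0.841²) = 1.8483
L₀ = γL = 1.8483 × 265.6 = 490.9 m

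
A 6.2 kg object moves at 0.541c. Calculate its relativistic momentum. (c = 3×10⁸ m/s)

γ = 1/√(1 - 0.541²) = 1.189
v = 0.541 × 3×10⁸ = 1.623×10⁸ m/s
p = γmv = 1.189 × 6.2 × 1.623×10⁸ = 1.196×10⁹ kg·m/s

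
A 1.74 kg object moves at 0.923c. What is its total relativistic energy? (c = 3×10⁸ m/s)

γ = 1/√(1 - 0.923²) = 2.599
mc² = 1.74 × (3×10⁸)² = 1.566×10¹⁷ J
E = γmc² = 2.599 × 1.566×10¹⁷ = 4.070×10¹⁷ J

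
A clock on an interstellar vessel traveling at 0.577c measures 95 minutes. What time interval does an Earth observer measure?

Proper time Δt₀ = 95 minutes
γ = 1/√(1 - 0.577²) = 1.224
Δt = γΔt₀ = 1.224 × 95 = 116.3 minutes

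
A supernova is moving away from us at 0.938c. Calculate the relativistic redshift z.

β = 0.938
(1+β)/(1-β) = 1.938/0.062 = 31.26
√(31.26) = 5.591
z = 5.591 - 1 = 4.591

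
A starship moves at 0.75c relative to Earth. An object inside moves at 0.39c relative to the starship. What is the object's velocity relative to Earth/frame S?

u = (u' + v)/(1 + u'v/c²)
Numerator: 0.39 + 0.75 = 1.14
Denominator: 1 + 0.2925 = 1.2925
u = 1.14/1.2925 = 0.8820c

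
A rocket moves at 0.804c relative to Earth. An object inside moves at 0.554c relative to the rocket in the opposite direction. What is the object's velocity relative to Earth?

Object's velocity in rocket frame is u' = -0.554c
u = (u' + v)/(1 + u'v/c²) = (v - 0.554)/(1 - 0.554·v/c²)
Numerator: 0.804 - 0.554 = 0.25
Denominator: 1 - 0.445416 = 0.554584
u = 0.25/0.554584 = 0.4508c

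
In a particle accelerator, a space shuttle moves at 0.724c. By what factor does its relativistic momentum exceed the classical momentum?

p_rel = γmv, p_class = mv
Ratio = γ = 1/√(1 - 0.724²)
= 1/√(0.475824) = 1.450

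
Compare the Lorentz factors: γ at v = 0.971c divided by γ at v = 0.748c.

γ₁ = 1/√(1 - 0.971²) = 4.183
γ₂ = 1/√(1 - 0.748²) = 1.507
γ₁/γ₂ = 4.183/1.507 = 2.776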